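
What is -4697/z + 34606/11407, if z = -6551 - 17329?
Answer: 79997269/24763560 ≈ 3.2304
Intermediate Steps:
z = -23880
-4697/z + 34606/11407 = -4697/(-23880) + 34606/11407 = -4697*(-1/23880) + 34606*(1/11407) = 4697/23880 + 3146/1037 = 79997269/24763560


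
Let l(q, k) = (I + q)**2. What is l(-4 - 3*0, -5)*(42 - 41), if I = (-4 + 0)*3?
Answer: 256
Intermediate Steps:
I = -12 (I = -4*3 = -12)
l(q, k) = (-12 + q)**2
l(-4 - 3*0, -5)*(42 - 41) = (-12 + (-4 - 3*0))**2*(42 - 41) = (-12 + (-4 + 0))**2*1 = (-12 - 4)**2*1 = (-16)**2*1 = 256*1 = 256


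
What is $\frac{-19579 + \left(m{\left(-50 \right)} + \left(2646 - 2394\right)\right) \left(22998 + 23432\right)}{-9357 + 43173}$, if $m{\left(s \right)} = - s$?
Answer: $\frac{4667427}{11272} \approx 414.07$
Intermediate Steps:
$\frac{-19579 + \left(m{\left(-50 \right)} + \left(2646 - 2394\right)\right) \left(22998 + 23432\right)}{-9357 + 43173} = \frac{-19579 + \left(\left(-1\right) \left(-50\right) + \left(2646 - 2394\right)\right) \left(22998 + 23432\right)}{-9357 + 43173} = \frac{-19579 + \left(50 + 252\right) 46430}{33816} = \left(-19579 + 302 \cdot 46430\right) \frac{1}{33816} = \left(-19579 + 14021860\right) \frac{1}{33816} = 14002281 \cdot \frac{1}{33816} = \frac{4667427}{11272}$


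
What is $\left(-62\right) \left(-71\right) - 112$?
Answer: $4290$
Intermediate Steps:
$\left(-62\right) \left(-71\right) - 112 = 4402 - 112 = 4290$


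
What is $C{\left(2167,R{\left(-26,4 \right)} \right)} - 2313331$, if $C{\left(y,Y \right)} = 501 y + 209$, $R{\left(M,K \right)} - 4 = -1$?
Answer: $-1227455$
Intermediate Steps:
$R{\left(M,K \right)} = 3$ ($R{\left(M,K \right)} = 4 - 1 = 3$)
$C{\left(y,Y \right)} = 209 + 501 y$
$C{\left(2167,R{\left(-26,4 \right)} \right)} - 2313331 = \left(209 + 501 \cdot 2167\right) - 2313331 = \left(209 + 1085667\right) - 2313331 = 1085876 - 2313331 = -1227455$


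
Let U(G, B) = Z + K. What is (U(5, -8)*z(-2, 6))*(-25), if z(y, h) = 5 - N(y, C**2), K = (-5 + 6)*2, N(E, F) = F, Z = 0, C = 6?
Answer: 1550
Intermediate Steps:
K = 2 (K = 1*2 = 2)
z(y, h) = -31 (z(y, h) = 5 - 1*6**2 = 5 - 1*36 = 5 - 36 = -31)
U(G, B) = 2 (U(G, B) = 0 + 2 = 2)
(U(5, -8)*z(-2, 6))*(-25) = (2*(-31))*(-25) = -62*(-25) = 1550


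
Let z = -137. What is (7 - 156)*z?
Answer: 20413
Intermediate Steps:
(7 - 156)*z = (7 - 156)*(-137) = -149*(-137) = 20413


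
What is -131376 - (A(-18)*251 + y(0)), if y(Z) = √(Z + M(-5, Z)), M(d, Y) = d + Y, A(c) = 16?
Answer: -135392 - I*√5 ≈ -1.3539e+5 - 2.2361*I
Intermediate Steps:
M(d, Y) = Y + d
y(Z) = √(-5 + 2*Z) (y(Z) = √(Z + (Z - 5)) = √(Z + (-5 + Z)) = √(-5 + 2*Z))
-131376 - (A(-18)*251 + y(0)) = -131376 - (16*251 + √(-5 + 2*0)) = -131376 - (4016 + √(-5 + 0)) = -131376 - (4016 + √(-5)) = -131376 - (4016 + I*√5) = -131376 + (-4016 - I*√5) = -135392 - I*√5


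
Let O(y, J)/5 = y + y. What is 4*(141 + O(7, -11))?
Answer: 844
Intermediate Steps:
O(y, J) = 10*y (O(y, J) = 5*(y + y) = 5*(2*y) = 10*y)
4*(141 + O(7, -11)) = 4*(141 + 10*7) = 4*(141 + 70) = 4*211 = 844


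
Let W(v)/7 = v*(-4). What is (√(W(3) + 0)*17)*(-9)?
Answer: -306*I*√21 ≈ -1402.3*I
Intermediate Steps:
W(v) = -28*v (W(v) = 7*(v*(-4)) = 7*(-4*v) = -28*v)
(√(W(3) + 0)*17)*(-9) = (√(-28*3 + 0)*17)*(-9) = (√(-84 + 0)*17)*(-9) = (√(-84)*17)*(-9) = ((2*I*√21)*17)*(-9) = (34*I*√21)*(-9) = -306*I*√21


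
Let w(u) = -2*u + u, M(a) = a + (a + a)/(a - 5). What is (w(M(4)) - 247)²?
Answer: 59049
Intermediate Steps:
M(a) = a + 2*a/(-5 + a) (M(a) = a + (2*a)/(-5 + a) = a + 2*a/(-5 + a))
w(u) = -u
(w(M(4)) - 247)² = (-4*(-3 + 4)/(-5 + 4) - 247)² = (-4/(-1) - 247)² = (-4*(-1) - 247)² = (-1*(-4) - 247)² = (4 - 247)² = (-243)² = 59049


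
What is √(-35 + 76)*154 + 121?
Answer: 121 + 154*√41 ≈ 1107.1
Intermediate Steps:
√(-35 + 76)*154 + 121 = √41*154 + 121 = 154*√41 + 121 = 121 + 154*√41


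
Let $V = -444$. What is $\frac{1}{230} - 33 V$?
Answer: $\frac{3369961}{230} \approx 14652.0$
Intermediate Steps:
$\frac{1}{230} - 33 V = \frac{1}{230} - -14652 = \frac{1}{230} + 14652 = \frac{3369961}{230}$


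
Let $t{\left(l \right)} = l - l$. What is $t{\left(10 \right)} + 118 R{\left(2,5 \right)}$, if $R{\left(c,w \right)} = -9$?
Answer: $-1062$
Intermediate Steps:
$t{\left(l \right)} = 0$
$t{\left(10 \right)} + 118 R{\left(2,5 \right)} = 0 + 118 \left(-9\right) = 0 - 1062 = -1062$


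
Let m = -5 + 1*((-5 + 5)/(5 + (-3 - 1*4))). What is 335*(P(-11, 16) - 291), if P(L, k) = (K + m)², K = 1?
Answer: -92125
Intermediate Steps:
m = -5 (m = -5 + 1*(0/(5 + (-3 - 4))) = -5 + 1*(0/(5 - 7)) = -5 + 1*(0/(-2)) = -5 + 1*(0*(-½)) = -5 + 1*0 = -5 + 0 = -5)
P(L, k) = 16 (P(L, k) = (1 - 5)² = (-4)² = 16)
335*(P(-11, 16) - 291) = 335*(16 - 291) = 335*(-275) = -92125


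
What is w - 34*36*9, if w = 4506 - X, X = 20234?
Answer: -26744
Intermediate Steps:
w = -15728 (w = 4506 - 1*20234 = 4506 - 20234 = -15728)
w - 34*36*9 = -15728 - 34*36*9 = -15728 - 1224*9 = -15728 - 1*11016 = -15728 - 11016 = -26744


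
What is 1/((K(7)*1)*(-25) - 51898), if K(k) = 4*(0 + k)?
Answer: -1/52598 ≈ -1.9012e-5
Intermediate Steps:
K(k) = 4*k
1/((K(7)*1)*(-25) - 51898) = 1/(((4*7)*1)*(-25) - 51898) = 1/((28*1)*(-25) - 51898) = 1/(28*(-25) - 51898) = 1/(-700 - 51898) = 1/(-52598) = -1/52598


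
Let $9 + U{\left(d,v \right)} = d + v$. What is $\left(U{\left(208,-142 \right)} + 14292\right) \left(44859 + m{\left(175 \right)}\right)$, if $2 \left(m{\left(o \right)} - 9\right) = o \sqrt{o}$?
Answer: $643810932 + \frac{12555375 \sqrt{7}}{2} \approx 6.6042 \cdot 10^{8}$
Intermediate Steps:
$U{\left(d,v \right)} = -9 + d + v$ ($U{\left(d,v \right)} = -9 + \left(d + v\right) = -9 + d + v$)
$m{\left(o \right)} = 9 + \frac{o^{\frac{3}{2}}}{2}$ ($m{\left(o \right)} = 9 + \frac{o \sqrt{o}}{2} = 9 + \frac{o^{\frac{3}{2}}}{2}$)
$\left(U{\left(208,-142 \right)} + 14292\right) \left(44859 + m{\left(175 \right)}\right) = \left(\left(-9 + 208 - 142\right) + 14292\right) \left(44859 + \left(9 + \frac{175^{\frac{3}{2}}}{2}\right)\right) = \left(57 + 14292\right) \left(44859 + \left(9 + \frac{875 \sqrt{7}}{2}\right)\right) = 14349 \left(44859 + \left(9 + \frac{875 \sqrt{7}}{2}\right)\right) = 14349 \left(44868 + \frac{875 \sqrt{7}}{2}\right) = 643810932 + \frac{12555375 \sqrt{7}}{2}$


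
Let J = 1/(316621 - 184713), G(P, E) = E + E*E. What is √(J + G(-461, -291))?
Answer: √7491644949433/9422 ≈ 290.50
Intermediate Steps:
G(P, E) = E + E²
J = 1/131908 ≈ 7.5810e-6
√(J + G(-461, -291)) = √(1/131908 - 291*(1 - 291)) = √(1/131908 - 291*(-290)) = √(1/131908 + 84390) = √(11131716121/131908) = √7491644949433/9422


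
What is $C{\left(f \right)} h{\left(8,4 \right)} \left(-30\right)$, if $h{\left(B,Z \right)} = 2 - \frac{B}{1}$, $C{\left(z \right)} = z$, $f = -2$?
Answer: $-360$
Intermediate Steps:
$h{\left(B,Z \right)} = 2 - B$ ($h{\left(B,Z \right)} = 2 - B 1 = 2 - B$)
$C{\left(f \right)} h{\left(8,4 \right)} \left(-30\right) = - 2 \left(2 - 8\right) \left(-30\right) = \left(-2\right) \left(-6\right) \left(-30\right) = 12 \left(-30\right) = -360$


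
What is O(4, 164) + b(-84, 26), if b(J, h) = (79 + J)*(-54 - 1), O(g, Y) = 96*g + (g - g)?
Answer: 659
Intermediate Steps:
O(g, Y) = 96*g (O(g, Y) = 96*g + 0 = 96*g)
b(J, h) = -4345 - 55*J (b(J, h) = (79 + J)*(-55) = -4345 - 55*J)
O(4, 164) + b(-84, 26) = 96*4 + (-4345 - 55*(-84)) = 384 + (-4345 + 4620) = 384 + 275 = 659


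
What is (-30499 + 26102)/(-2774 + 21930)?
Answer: -4397/19156 ≈ -0.22954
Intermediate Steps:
(-30499 + 26102)/(-2774 + 21930) = -4397/19156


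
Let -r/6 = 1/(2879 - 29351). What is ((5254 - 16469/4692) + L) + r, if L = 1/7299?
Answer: 33055634170051/6295723254 ≈ 5250.5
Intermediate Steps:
L = 1/7299 ≈ 0.00013701
r = 1/4412 (r = -6/(2879 - 29351) = -6/(-26472) = -6*(-1/26472) = 1/4412 ≈ 0.00022665)
((5254 - 16469/4692) + L) + r = ((5254 - 16469/4692) + 1/7299) + 1/4412 = (24635299/4692 + 1/7299) + 1/4412 = 59937684031/11415636 + 1/4412 = 33055634170051/6295723254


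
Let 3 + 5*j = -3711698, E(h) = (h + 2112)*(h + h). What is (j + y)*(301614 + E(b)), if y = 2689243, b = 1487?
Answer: 21425743190112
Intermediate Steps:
E(h) = 2*h*(2112 + h) (E(h) = (2112 + h)*(2*h) = 2*h*(2112 + h))
j = -3711701/5 (j = -3/5 + (1/5)*(-3711698) = -3/5 - 3711698/5 = -3711701/5 ≈ -7.4234e+5)
(j + y)*(301614 + E(b)) = (-3711701/5 + 2689243)*(301614 + 2*1487*(2112 + 1487)) = 9734514*(301614 + 2*1487*3599)/5 = 9734514*(301614 + 10703426)/5 = (9734514/5)*11005040 = 21425743190112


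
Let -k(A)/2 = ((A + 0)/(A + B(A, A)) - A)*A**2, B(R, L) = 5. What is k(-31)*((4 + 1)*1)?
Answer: -4021785/13 ≈ -3.0937e+5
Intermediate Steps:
k(A) = -2*A**2*(-A + A/(5 + A)) (k(A) = -2*((A + 0)/(A + 5) - A)*A**2 = -2*(A/(5 + A) - A)*A**2 = -2*(-A + A/(5 + A))*A**2 = -2*A**2*(-A + A/(5 + A)))
k(-31)*((4 + 1)*1) = (2*(-31)**3*(4 - 31)/(5 - 31))*((4 + 1)*1) = (2*(-29791)*(-27)/(-26))*(5*1) = (2*(-29791)*(-1/26)*(-27))*5 = -804357/13*5 = -4021785/13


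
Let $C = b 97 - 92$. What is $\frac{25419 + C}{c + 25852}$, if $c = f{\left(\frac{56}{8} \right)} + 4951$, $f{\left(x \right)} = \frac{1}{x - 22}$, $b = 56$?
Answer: $\frac{461385}{462044} \approx 0.99857$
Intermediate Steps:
$f{\left(x \right)} = \frac{1}{-22 + x}$
$C = 5340$ ($C = 56 \cdot 97 - 92 = 5432 - 92 = 5340$)
$c = \frac{74264}{15}$ ($c = \frac{1}{-22 + \frac{56}{8}} + 4951 = \frac{1}{-22 + 56 \cdot \frac{1}{8}} + 4951 = \frac{1}{-22 + 7} + 4951 = \frac{1}{-15} + 4951 = - \frac{1}{15} + 4951 = \frac{74264}{15} \approx 4950.9$)
$\frac{25419 + C}{c + 25852} = \frac{25419 + 5340}{\frac{74264}{15} + 25852} = \frac{30759}{\frac{462044}{15}} = 30759 \cdot \frac{15}{462044} = \frac{461385}{462044}$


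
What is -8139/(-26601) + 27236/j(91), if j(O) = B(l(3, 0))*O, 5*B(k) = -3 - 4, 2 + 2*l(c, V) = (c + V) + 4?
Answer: -1205779879/5648279 ≈ -213.48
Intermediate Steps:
l(c, V) = 1 + V/2 + c/2 (l(c, V) = -1 + ((c + V) + 4)/2 = -1 + ((V + c) + 4)/2 = -1 + (4 + V + c)/2 = -1 + (2 + V/2 + c/2) = 1 + V/2 + c/2)
B(k) = -7/5 (B(k) = (-3 - 4)/5 = (⅕)*(-7) = -7/5)
j(O) = -7*O/5
-8139/(-26601) + 27236/j(91) = -8139/(-26601) + 27236/((-7/5*91)) = -8139*(-1/26601) + 27236/(-637/5) = 2713/8867 + 27236*(-5/637) = 2713/8867 - 136180/637 = -1205779879/5648279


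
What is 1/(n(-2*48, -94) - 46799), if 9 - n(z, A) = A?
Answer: -1/46696 ≈ -2.1415e-5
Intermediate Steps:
n(z, A) = 9 - A
1/(n(-2*48, -94) - 46799) = 1/((9 - 1*(-94)) - 46799) = 1/((9 + 94) - 46799) = 1/(103 - 46799) = 1/(-46696) = -1/46696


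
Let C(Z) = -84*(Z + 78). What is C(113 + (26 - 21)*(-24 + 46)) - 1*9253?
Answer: -34537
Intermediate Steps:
C(Z) = -6552 - 84*Z (C(Z) = -84*(78 + Z) = -6552 - 84*Z)
C(113 + (26 - 21)*(-24 + 46)) - 1*9253 = (-6552 - 84*(113 + (26 - 21)*(-24 + 46))) - 1*9253 = (-6552 - 84*(113 + 5*22)) - 9253 = (-6552 - 84*(113 + 110)) - 9253 = (-6552 - 84*223) - 9253 = (-6552 - 18732) - 9253 = -25284 - 9253 = -34537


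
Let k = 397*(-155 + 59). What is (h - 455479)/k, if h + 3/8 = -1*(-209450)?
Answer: 1968235/304896 ≈ 6.4554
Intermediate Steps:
h = 1675597/8 (h = -3/8 - 1*(-209450) = -3/8 + 209450 = 1675597/8 ≈ 2.0945e+5)
k = -38112 (k = 397*(-96) = -38112)
(h - 455479)/k = (1675597/8 - 455479)/(-38112) = -1968235/8*(-1/38112) = 1968235/304896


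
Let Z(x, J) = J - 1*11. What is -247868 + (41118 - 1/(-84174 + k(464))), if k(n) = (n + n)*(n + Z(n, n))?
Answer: -158536313501/766802 ≈ -2.0675e+5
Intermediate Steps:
Z(x, J) = -11 + J (Z(x, J) = J - 11 = -11 + J)
k(n) = 2*n*(-11 + 2*n) (k(n) = (n + n)*(n + (-11 + n)) = (2*n)*(-11 + 2*n) = 2*n*(-11 + 2*n))
-247868 + (41118 - 1/(-84174 + k(464))) = -247868 + (41118 - 1/(-84174 + 2*464*(-11 + 2*464))) = -247868 + (41118 - 1/(-84174 + 2*464*(-11 + 928))) = -247868 + (41118 - 1/(-84174 + 2*464*917)) = -247868 + (41118 - 1/(-84174 + 850976)) = -247868 + (41118 - 1/766802) = -247868 + 31529364635/766802 = -158536313501/766802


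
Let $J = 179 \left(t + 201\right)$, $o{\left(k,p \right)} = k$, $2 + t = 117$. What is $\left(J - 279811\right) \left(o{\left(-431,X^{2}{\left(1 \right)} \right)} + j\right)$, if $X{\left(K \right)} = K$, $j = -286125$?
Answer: $63972767332$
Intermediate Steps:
$t = 115$ ($t = -2 + 117 = 115$)
$J = 56564$ ($J = 179 \left(115 + 201\right) = 179 \cdot 316 = 56564$)
$\left(J - 279811\right) \left(o{\left(-431,X^{2}{\left(1 \right)} \right)} + j\right) = \left(56564 - 279811\right) \left(-431 - 286125\right) = \left(-223247\right) \left(-286556\right) = 63972767332$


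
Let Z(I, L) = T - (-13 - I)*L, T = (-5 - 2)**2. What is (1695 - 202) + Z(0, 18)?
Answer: 1776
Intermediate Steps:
T = 49 (T = (-7)**2 = 49)
Z(I, L) = 49 - L*(-13 - I) (Z(I, L) = 49 - (-13 - I)*L = 49 - L*(-13 - I))
(1695 - 202) + Z(0, 18) = (1695 - 202) + (49 + 13*18 + 0*18) = 1493 + (49 + 234 + 0) = 1493 + 283 = 1776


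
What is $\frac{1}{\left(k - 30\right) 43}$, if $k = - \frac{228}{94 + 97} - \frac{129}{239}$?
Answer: $- \frac{45649}{62289843} \approx -0.00073285$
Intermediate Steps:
$k = - \frac{79131}{45649}$ ($k = - \frac{228}{191} - \frac{129}{239} = - \frac{79131}{45649} \approx -1.7335$)
$\frac{1}{\left(k - 30\right) 43} = \frac{1}{\left(- \frac{79131}{45649} - 30\right) 43} = \frac{1}{\left(- \frac{1448601}{45649}\right) 43} = \frac{1}{- \frac{62289843}{45649}} = - \frac{45649}{62289843}$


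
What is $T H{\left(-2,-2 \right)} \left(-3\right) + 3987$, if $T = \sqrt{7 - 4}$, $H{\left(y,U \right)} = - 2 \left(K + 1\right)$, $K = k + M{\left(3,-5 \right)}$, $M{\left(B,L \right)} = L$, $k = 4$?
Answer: $3987$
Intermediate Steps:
$K = -1$ ($K = 4 - 5 = -1$)
$H{\left(y,U \right)} = 0$ ($H{\left(y,U \right)} = - 2 \left(-1 + 1\right) = \left(-2\right) 0 = 0$)
$T = \sqrt{3} \approx 1.732$
$T H{\left(-2,-2 \right)} \left(-3\right) + 3987 = \sqrt{3} \cdot 0 \left(-3\right) + 3987 = 0 \left(-3\right) + 3987 = 0 + 3987 = 3987$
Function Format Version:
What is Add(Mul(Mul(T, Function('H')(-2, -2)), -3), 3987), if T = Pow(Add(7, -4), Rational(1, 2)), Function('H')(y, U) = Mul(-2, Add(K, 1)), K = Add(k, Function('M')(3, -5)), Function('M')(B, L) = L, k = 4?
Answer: 3987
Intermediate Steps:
K = -1 (K = Add(4, -5) = -1)
Function('H')(y, U) = 0 (Function('H')(y, U) = Mul(-2, Add(-1, 1)) = Mul(-2, 0) = 0)
T = Pow(3, Rational(1, 2)) ≈ 1.7320
Add(Mul(Mul(T, Function('H')(-2, -2)), -3), 3987) = Add(Mul(Mul(Pow(3, Rational(1, 2)), 0), -3), 3987) = Add(Mul(0, -3), 3987) = Add(0, 3987) = 3987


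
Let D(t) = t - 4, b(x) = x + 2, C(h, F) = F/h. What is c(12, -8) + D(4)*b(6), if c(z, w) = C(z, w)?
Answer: -2/3 ≈ -0.66667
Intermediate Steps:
b(x) = 2 + x
D(t) = -4 + t
c(z, w) = w/z
c(12, -8) + D(4)*b(6) = -8/12 + (-4 + 4)*(2 + 6) = -8*1/12 + 0*8 = -2/3 + 0 = -2/3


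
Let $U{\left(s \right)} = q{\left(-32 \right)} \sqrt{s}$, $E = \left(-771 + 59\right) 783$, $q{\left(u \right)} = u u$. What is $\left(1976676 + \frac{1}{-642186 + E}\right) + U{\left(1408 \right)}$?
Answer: $\frac{2371382617031}{1199682} + 8192 \sqrt{22} \approx 2.0151 \cdot 10^{6}$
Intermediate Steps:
$q{\left(u \right)} = u^{2}$
$E = -557496$ ($E = \left(-712\right) 783 = -557496$)
$U{\left(s \right)} = 1024 \sqrt{s}$ ($U{\left(s \right)} = \left(-32\right)^{2} \sqrt{s} = 1024 \sqrt{s}$)
$\left(1976676 + \frac{1}{-642186 + E}\right) + U{\left(1408 \right)} = \left(1976676 + \frac{1}{-642186 - 557496}\right) + 1024 \sqrt{1408} = \left(1976676 + \frac{1}{-1199682}\right) + 1024 \cdot 8 \sqrt{22} = \left(1976676 - \frac{1}{1199682}\right) + 8192 \sqrt{22} = \frac{2371382617031}{1199682} + 8192 \sqrt{22}$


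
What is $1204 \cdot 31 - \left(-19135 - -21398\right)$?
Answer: $35061$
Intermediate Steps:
$1204 \cdot 31 - \left(-19135 - -21398\right) = 37324 - \left(-19135 + 21398\right) = 37324 - 2263 = 35061$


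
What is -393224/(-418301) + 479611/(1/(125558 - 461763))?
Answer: -5188464548206887/32177 ≈ -1.6125e+11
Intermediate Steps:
-393224/(-418301) + 479611/(1/(125558 - 461763)) = -393224*(-1/418301) + 479611/(1/(-336205)) = 30248/32177 + 479611/(-1/336205) = 30248/32177 + 479611*(-336205) = 30248/32177 - 161247616255 = -5188464548206887/32177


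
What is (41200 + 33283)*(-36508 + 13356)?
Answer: -1724430416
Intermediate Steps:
(41200 + 33283)*(-36508 + 13356) = 74483*(-23152) = -1724430416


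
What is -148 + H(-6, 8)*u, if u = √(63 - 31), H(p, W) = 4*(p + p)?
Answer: -148 - 192*√2 ≈ -419.53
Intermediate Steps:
H(p, W) = 8*p (H(p, W) = 4*(2*p) = 8*p)
u = 4*√2 (u = √32 = 4*√2 ≈ 5.6569)
-148 + H(-6, 8)*u = -148 + (8*(-6))*(4*√2) = -148 - 192*√2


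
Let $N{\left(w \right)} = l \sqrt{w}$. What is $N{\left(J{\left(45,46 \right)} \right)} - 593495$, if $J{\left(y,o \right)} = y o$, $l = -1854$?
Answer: $-593495 - 5562 \sqrt{230} \approx -6.7785 \cdot 10^{5}$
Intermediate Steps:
$J{\left(y,o \right)} = o y$
$N{\left(w \right)} = - 1854 \sqrt{w}$
$N{\left(J{\left(45,46 \right)} \right)} - 593495 = - 1854 \sqrt{46 \cdot 45} - 593495 = - 1854 \sqrt{2070} - 593495 = - 1854 \cdot 3 \sqrt{230} - 593495 = - 5562 \sqrt{230} - 593495 = -593495 - 5562 \sqrt{230}$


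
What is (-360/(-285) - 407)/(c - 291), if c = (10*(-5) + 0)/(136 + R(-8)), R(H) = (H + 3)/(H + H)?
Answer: 16813329/12073949 ≈ 1.3925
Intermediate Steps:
R(H) = (3 + H)/(2*H) (R(H) = (3 + H)/((2*H)) = (3 + H)*(1/(2*H)) = (3 + H)/(2*H))
c = -800/2181 (c = (10*(-5) + 0)/(136 + (½)*(3 - 8)/(-8)) = (-50 + 0)/(136 + (½)*(-⅛)*(-5)) = -50/(136 + 5/16) = -50/2181/16 = -50*16/2181 = -800/2181 ≈ -0.36680)
(-360/(-285) - 407)/(c - 291) = (-360/(-285) - 407)/(-800/2181 - 291) = (-360*(-1/285) - 407)/(-635471/2181) = (24/19 - 407)*(-2181/635471) = -7709/19*(-2181/635471) = 16813329/12073949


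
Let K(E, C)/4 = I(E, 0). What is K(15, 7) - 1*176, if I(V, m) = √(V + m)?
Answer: -176 + 4*√15 ≈ -160.51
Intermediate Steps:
K(E, C) = 4*√E (K(E, C) = 4*√(E + 0) = 4*√E)
K(15, 7) - 1*176 = 4*√15 - 1*176 = 4*√15 - 176 = -176 + 4*√15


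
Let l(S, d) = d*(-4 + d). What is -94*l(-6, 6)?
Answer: -1128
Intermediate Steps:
-94*l(-6, 6) = -564*(-4 + 6) = -564*2 = -94*12 = -1128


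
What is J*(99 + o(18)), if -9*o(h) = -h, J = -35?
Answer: -3535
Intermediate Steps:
o(h) = h/9 (o(h) = -(-1)*h/9 = h/9)
J*(99 + o(18)) = -35*(99 + (⅑)*18) = -35*(99 + 2) = -35*101 = -3535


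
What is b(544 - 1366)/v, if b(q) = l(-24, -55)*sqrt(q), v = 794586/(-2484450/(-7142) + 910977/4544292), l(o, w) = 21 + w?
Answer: -32006955295213*I*sqrt(822)/2149046132985492 ≈ -0.42701*I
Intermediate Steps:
v = 4298092265970984/1882762076189 (v = 794586/(-2484450*(-1/7142) + 910977*(1/4544292)) = 794586/(1242225/3571 + 303659/1514764) = 794586/(1882762076189/5409222244) = 794586*(5409222244/1882762076189) = 4298092265970984/1882762076189 ≈ 2282.9)
b(q) = -34*sqrt(q) (b(q) = (21 - 55)*sqrt(q) = -34*sqrt(q))
b(544 - 1366)/v = (-34*sqrt(544 - 1366))/(4298092265970984/1882762076189) = -34*I*sqrt(822)*(1882762076189/4298092265970984) = -32006955295213*I*sqrt(822)/2149046132985492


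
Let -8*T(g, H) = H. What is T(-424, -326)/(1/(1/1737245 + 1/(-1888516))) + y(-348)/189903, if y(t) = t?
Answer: -31035455638343/16953377057058320 ≈ -0.0018306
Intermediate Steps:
T(g, H) = -H/8
T(-424, -326)/(1/(1/1737245 + 1/(-1888516))) + y(-348)/189903 = (-⅛*(-326))/(1/(1/1737245 + 1/(-1888516))) - 348/189903 = 163/(4*(1/(1/1737245 - 1/1888516))) - 348*1/189903 = 163/(4*(1/(151271/3280814978420))) - 116/63301 = 163/(4*(3280814978420/151271)) - 116/63301 = (163/4)*(151271/3280814978420) - 116/63301 = 24657173/13123259913680 - 116/63301 = -31035455638343/16953377057058320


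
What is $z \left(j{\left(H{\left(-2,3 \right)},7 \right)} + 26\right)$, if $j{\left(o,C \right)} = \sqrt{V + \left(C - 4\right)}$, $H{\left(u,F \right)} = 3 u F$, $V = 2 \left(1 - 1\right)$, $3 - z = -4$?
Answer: $182 + 7 \sqrt{3} \approx 194.12$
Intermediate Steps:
$z = 7$ ($z = 3 - -4 = 3 + 4 = 7$)
$V = 0$ ($V = 2 \cdot 0 = 0$)
$H{\left(u,F \right)} = 3 F u$
$j{\left(o,C \right)} = \sqrt{-4 + C}$ ($j{\left(o,C \right)} = \sqrt{0 + \left(C - 4\right)} = \sqrt{0 + \left(-4 + C\right)} = \sqrt{-4 + C}$)
$z \left(j{\left(H{\left(-2,3 \right)},7 \right)} + 26\right) = 7 \left(\sqrt{-4 + 7} + 26\right) = 7 \left(\sqrt{3} + 26\right) = 7 \left(26 + \sqrt{3}\right) = 182 + 7 \sqrt{3}$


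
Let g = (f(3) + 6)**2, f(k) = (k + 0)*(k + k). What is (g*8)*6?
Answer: 27648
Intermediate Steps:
f(k) = 2*k**2 (f(k) = k*(2*k) = 2*k**2)
g = 576 (g = (2*3**2 + 6)**2 = (2*9 + 6)**2 = (18 + 6)**2 = 24**2 = 576)
(g*8)*6 = (576*8)*6 = 4608*6 = 27648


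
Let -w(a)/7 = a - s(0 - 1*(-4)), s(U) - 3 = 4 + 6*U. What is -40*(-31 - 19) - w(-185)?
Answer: 488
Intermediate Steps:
s(U) = 7 + 6*U (s(U) = 3 + (4 + 6*U) = 7 + 6*U)
w(a) = 217 - 7*a (w(a) = -7*(a - (7 + 6*(0 - 1*(-4)))) = -7*(a - (7 + 6*(0 + 4))) = -7*(a - (7 + 6*4)) = -7*(a - (7 + 24)) = -7*(a - 1*31) = -7*(a - 31) = -7*(-31 + a) = 217 - 7*a)
-40*(-31 - 19) - w(-185) = -40*(-31 - 19) - (217 - 7*(-185)) = -40*(-50) - (217 + 1295) = 2000 - 1*1512 = 2000 - 1512 = 488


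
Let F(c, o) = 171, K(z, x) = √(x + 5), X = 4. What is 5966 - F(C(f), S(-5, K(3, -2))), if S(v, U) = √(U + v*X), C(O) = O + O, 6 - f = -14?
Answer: 5795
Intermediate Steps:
f = 20 (f = 6 - 1*(-14) = 6 + 14 = 20)
K(z, x) = √(5 + x)
C(O) = 2*O
S(v, U) = √(U + 4*v) (S(v, U) = √(U + v*4) = √(U + 4*v))
5966 - F(C(f), S(-5, K(3, -2))) = 5966 - 1*171 = 5966 - 171 = 5795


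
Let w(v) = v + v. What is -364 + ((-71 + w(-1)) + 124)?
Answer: -313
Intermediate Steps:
w(v) = 2*v
-364 + ((-71 + w(-1)) + 124) = -364 + ((-71 + 2*(-1)) + 124) = -364 + ((-71 - 2) + 124) = -364 + (-73 + 124) = -364 + 51 = -313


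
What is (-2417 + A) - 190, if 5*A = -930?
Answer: -2793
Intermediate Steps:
A = -186 (A = (⅕)*(-930) = -186)
(-2417 + A) - 190 = (-2417 - 186) - 190 = -2603 - 190 = -2793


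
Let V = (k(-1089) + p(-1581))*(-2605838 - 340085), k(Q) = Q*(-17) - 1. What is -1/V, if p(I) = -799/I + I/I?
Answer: 93/5072160600788 ≈ 1.8335e-11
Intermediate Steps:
p(I) = 1 - 799/I (p(I) = -799/I + 1 = 1 - 799/I)
k(Q) = -1 - 17*Q (k(Q) = -17*Q - 1 = -1 - 17*Q)
V = -5072160600788/93 (V = ((-1 - 17*(-1089)) + (-799 - 1581)/(-1581))*(-2605838 - 340085) = ((-1 + 18513) - 1/1581*(-2380))*(-2945923) = (18512 + 140/93)*(-2945923) = (1721756/93)*(-2945923) = -5072160600788/93 ≈ -5.4539e+10)
-1/V = -1/(-5072160600788/93) = -1*(-93/5072160600788) = 93/5072160600788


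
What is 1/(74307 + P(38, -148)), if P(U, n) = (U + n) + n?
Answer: 1/74049 ≈ 1.3505e-5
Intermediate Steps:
P(U, n) = U + 2*n
1/(74307 + P(38, -148)) = 1/(74307 + (38 + 2*(-148))) = 1/(74307 + (38 - 296)) = 1/(74307 - 258) = 1/74049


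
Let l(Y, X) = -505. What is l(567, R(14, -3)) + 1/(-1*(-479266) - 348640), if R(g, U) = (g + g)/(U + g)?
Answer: -65966129/130626 ≈ -505.00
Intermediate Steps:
R(g, U) = 2*g/(U + g) (R(g, U) = (2*g)/(U + g) = 2*g/(U + g))
l(567, R(14, -3)) + 1/(-1*(-479266) - 348640) = -505 + 1/(-1*(-479266) - 348640) = -505 + 1/(479266 - 348640) = -505 + 1/130626 = -65966129/130626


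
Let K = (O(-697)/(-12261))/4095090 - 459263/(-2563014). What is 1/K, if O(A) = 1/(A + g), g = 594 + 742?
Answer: 6852671824919901795/1227920963493621743 ≈ 5.5807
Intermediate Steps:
g = 1336
O(A) = 1/(1336 + A) (O(A) = 1/(A + 1336) = 1/(1336 + A))
K = 1227920963493621743/6852671824919901795 (K = (1/((1336 - 697)*(-12261)))/4095090 - 459263/(-2563014) = (-1/12261/639)*(1/4095090) - 459263*(-1/2563014) = ((1/639)*(-1/12261))*(1/4095090) + 459263/2563014 = -1/7834779*1/4095090 + 459263/2563014 = -1/32084125135110 + 459263/2563014 = 1227920963493621743/6852671824919901795 ≈ 0.17919)
1/K = 1/(1227920963493621743/6852671824919901795) = 6852671824919901795/1227920963493621743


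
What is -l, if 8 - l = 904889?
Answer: 904881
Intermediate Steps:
l = -904881 (l = 8 - 1*904889 = 8 - 904889 = -904881)
-l = -1*(-904881) = 904881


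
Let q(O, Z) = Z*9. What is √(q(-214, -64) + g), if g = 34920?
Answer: 18*√106 ≈ 185.32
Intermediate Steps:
q(O, Z) = 9*Z
√(q(-214, -64) + g) = √(9*(-64) + 34920) = √(-576 + 34920) = √34344 = 18*√106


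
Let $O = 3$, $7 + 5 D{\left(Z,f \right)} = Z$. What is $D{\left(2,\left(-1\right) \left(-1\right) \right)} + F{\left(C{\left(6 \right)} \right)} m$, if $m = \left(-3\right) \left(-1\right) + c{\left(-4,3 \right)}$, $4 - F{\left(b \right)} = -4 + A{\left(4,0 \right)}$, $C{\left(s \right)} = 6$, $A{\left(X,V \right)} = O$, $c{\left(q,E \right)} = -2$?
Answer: $4$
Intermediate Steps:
$D{\left(Z,f \right)} = - \frac{7}{5} + \frac{Z}{5}$
$A{\left(X,V \right)} = 3$
$F{\left(b \right)} = 5$ ($F{\left(b \right)} = 4 - \left(-4 + 3\right) = 4 - -1 = 4 + 1 = 5$)
$m = 1$ ($m = \left(-3\right) \left(-1\right) - 2 = 3 - 2 = 1$)
$D{\left(2,\left(-1\right) \left(-1\right) \right)} + F{\left(C{\left(6 \right)} \right)} m = \left(- \frac{7}{5} + \frac{1}{5} \cdot 2\right) + 5 \cdot 1 = \left(- \frac{7}{5} + \frac{2}{5}\right) + 5 = -1 + 5 = 4$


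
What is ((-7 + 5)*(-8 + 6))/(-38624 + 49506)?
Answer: 2/5441 ≈ 0.00036758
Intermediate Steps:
((-7 + 5)*(-8 + 6))/(-38624 + 49506) = (-2*(-2))/10882 = (1/10882)*4 = 2/5441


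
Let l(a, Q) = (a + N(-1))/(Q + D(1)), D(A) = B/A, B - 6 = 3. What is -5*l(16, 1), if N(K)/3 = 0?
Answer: -8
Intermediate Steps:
B = 9 (B = 6 + 3 = 9)
D(A) = 9/A
N(K) = 0 (N(K) = 3*0 = 0)
l(a, Q) = a/(9 + Q) (l(a, Q) = (a + 0)/(Q + 9/1) = a/(Q + 9*1) = a/(Q + 9) = a/(9 + Q))
-5*l(16, 1) = -80/(9 + 1) = -80/10 = -5*8/5 = -8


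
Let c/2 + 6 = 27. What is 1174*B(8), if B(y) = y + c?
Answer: 58700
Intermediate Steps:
c = 42 (c = -12 + 2*27 = -12 + 54 = 42)
B(y) = 42 + y (B(y) = y + 42 = 42 + y)
1174*B(8) = 1174*(42 + 8) = 1174*50 = 58700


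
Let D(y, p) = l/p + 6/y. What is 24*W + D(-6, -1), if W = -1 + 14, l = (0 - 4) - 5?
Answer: 320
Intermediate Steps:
l = -9 (l = -4 - 5 = -9)
W = 13
D(y, p) = -9/p + 6/y
24*W + D(-6, -1) = 24*13 + (-9/(-1) + 6/(-6)) = 312 + (-9*(-1) + 6*(-⅙)) = 312 + (9 - 1) = 312 + 8 = 320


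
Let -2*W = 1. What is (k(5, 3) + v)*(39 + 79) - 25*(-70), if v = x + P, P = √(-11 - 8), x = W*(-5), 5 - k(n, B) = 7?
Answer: 1809 + 118*I*√19 ≈ 1809.0 + 514.35*I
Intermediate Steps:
W = -½ (W = -½*1 = -½ ≈ -0.50000)
k(n, B) = -2 (k(n, B) = 5 - 1*7 = 5 - 7 = -2)
x = 5/2 (x = -½*(-5) = 5/2 ≈ 2.5000)
P = I*√19 (P = √(-19) = I*√19 ≈ 4.3589*I)
v = 5/2 + I*√19 ≈ 2.5 + 4.3589*I
(k(5, 3) + v)*(39 + 79) - 25*(-70) = (-2 + (5/2 + I*√19))*(39 + 79) - 25*(-70) = (½ + I*√19)*118 + 1750 = (59 + 118*I*√19) + 1750 = 1809 + 118*I*√19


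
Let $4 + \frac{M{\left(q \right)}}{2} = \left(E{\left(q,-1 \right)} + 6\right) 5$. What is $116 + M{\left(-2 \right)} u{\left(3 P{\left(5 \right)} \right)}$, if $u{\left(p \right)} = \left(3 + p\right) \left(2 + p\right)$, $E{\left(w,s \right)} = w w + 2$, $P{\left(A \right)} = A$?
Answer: $34388$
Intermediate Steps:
$E{\left(w,s \right)} = 2 + w^{2}$ ($E{\left(w,s \right)} = w^{2} + 2 = 2 + w^{2}$)
$u{\left(p \right)} = \left(2 + p\right) \left(3 + p\right)$
$M{\left(q \right)} = 72 + 10 q^{2}$ ($M{\left(q \right)} = -8 + 2 \left(\left(2 + q^{2}\right) + 6\right) 5 = -8 + 2 \left(8 + q^{2}\right) 5 = -8 + 2 \left(40 + 5 q^{2}\right) = -8 + \left(80 + 10 q^{2}\right) = 72 + 10 q^{2}$)
$116 + M{\left(-2 \right)} u{\left(3 P{\left(5 \right)} \right)} = 116 + \left(72 + 10 \left(-2\right)^{2}\right) \left(6 + \left(3 \cdot 5\right)^{2} + 5 \cdot 3 \cdot 5\right) = 116 + \left(72 + 10 \cdot 4\right) \left(6 + 15^{2} + 5 \cdot 15\right) = 116 + \left(72 + 40\right) \left(6 + 225 + 75\right) = 116 + 112 \cdot 306 = 116 + 34272 = 34388$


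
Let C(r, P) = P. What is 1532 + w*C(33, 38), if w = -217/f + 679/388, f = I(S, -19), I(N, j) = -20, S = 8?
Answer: 10054/5 ≈ 2010.8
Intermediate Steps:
f = -20
w = 63/5 (w = -217/(-20) + 679/388 = -217*(-1/20) + 679*(1/388) = 217/20 + 7/4 = 63/5 ≈ 12.600)
1532 + w*C(33, 38) = 1532 + (63/5)*38 = 1532 + 2394/5 = 10054/5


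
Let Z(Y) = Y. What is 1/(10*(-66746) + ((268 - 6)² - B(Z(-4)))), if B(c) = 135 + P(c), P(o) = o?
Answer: -1/598947 ≈ -1.6696e-6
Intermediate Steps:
B(c) = 135 + c
1/(10*(-66746) + ((268 - 6)² - B(Z(-4)))) = 1/(10*(-66746) + ((268 - 6)² - (135 - 4))) = 1/(-667460 + (262² - 1*131)) = 1/(-667460 + (68644 - 131)) = 1/(-667460 + 68513) = 1/(-598947) = -1/598947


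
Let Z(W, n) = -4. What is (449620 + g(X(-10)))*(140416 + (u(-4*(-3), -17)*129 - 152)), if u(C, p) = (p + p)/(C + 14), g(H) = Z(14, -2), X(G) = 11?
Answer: 818858194224/13 ≈ 6.2989e+10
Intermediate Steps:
g(H) = -4
u(C, p) = 2*p/(14 + C) (u(C, p) = (2*p)/(14 + C) = 2*p/(14 + C))
(449620 + g(X(-10)))*(140416 + (u(-4*(-3), -17)*129 - 152)) = (449620 - 4)*(140416 + ((2*(-17)/(14 - 4*(-3)))*129 - 152)) = 449616*(140416 + ((2*(-17)/(14 + 12))*129 - 152)) = 449616*(140416 + ((2*(-17)/26)*129 - 152)) = 449616*(140416 + ((2*(-17)*(1/26))*129 - 152)) = 449616*(140416 + (-17/13*129 - 152)) = 449616*(140416 + (-2193/13 - 152)) = 449616*(140416 - 4169/13) = 449616*(1821239/13) = 818858194224/13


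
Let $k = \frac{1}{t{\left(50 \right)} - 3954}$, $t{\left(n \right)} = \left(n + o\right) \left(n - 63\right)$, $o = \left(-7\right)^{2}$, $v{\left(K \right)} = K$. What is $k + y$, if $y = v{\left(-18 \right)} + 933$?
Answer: $\frac{4795514}{5241} \approx 915.0$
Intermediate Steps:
$o = 49$
$t{\left(n \right)} = \left(-63 + n\right) \left(49 + n\right)$ ($t{\left(n \right)} = \left(n + 49\right) \left(n - 63\right) = \left(49 + n\right) \left(-63 + n\right) = \left(-63 + n\right) \left(49 + n\right)$)
$k = - \frac{1}{5241}$ ($k = \frac{1}{\left(-3087 + 50^{2} - 700\right) - 3954} = \frac{1}{\left(-3087 + 2500 - 700\right) - 3954} = \frac{1}{-1287 - 3954} = \frac{1}{-5241} = - \frac{1}{5241} \approx -0.0001908$)
$y = 915$ ($y = -18 + 933 = 915$)
$k + y = - \frac{1}{5241} + 915 = \frac{4795514}{5241}$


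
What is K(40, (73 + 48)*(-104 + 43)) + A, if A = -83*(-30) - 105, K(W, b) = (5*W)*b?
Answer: -1473815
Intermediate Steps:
K(W, b) = 5*W*b
A = 2385 (A = 2490 - 105 = 2385)
K(40, (73 + 48)*(-104 + 43)) + A = 5*40*((73 + 48)*(-104 + 43)) + 2385 = 5*40*(121*(-61)) + 2385 = 5*40*(-7381) + 2385 = -1476200 + 2385 = -1473815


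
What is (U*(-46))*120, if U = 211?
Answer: -1164720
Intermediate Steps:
(U*(-46))*120 = (211*(-46))*120 = -9706*120 = -1164720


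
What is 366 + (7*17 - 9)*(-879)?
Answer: -96324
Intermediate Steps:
366 + (7*17 - 9)*(-879) = 366 + (119 - 9)*(-879) = 366 + 110*(-879) = 366 - 96690 = -96324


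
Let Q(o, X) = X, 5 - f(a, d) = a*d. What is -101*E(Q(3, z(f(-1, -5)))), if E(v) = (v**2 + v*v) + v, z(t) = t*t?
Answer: 0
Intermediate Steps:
f(a, d) = 5 - a*d
z(t) = t**2
E(v) = v + 2*v**2 (E(v) = (v**2 + v**2) + v = 2*v**2 + v = v + 2*v**2)
-101*E(Q(3, z(f(-1, -5)))) = -101*(5 - 1*(-1)*(-5))**2*(1 + 2*(5 - 1*(-1)*(-5))**2) = -101*(5 - 5)**2*(1 + 2*(5 - 5)**2) = -101*0**2*(1 + 2*0**2) = -0*(1 + 2*0) = -0*(1 + 0) = -0 = -101*0 = 0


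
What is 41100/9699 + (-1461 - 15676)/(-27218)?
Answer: 428290521/87995794 ≈ 4.8672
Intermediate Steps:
41100/9699 + (-1461 - 15676)/(-27218) = 41100*(1/9699) - 17137*(-1/27218) = 13700/3233 + 17137/27218 = 428290521/87995794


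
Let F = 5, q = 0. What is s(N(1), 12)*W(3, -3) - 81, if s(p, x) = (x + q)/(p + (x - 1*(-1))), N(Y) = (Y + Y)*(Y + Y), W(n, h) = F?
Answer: -1317/17 ≈ -77.471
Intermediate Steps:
W(n, h) = 5
N(Y) = 4*Y² (N(Y) = (2*Y)*(2*Y) = 4*Y²)
s(p, x) = x/(1 + p + x) (s(p, x) = (x + 0)/(p + (x - 1*(-1))) = x/(p + (x + 1)) = x/(p + (1 + x)) = x/(1 + p + x))
s(N(1), 12)*W(3, -3) - 81 = (12/(1 + 4*1² + 12))*5 - 81 = (12/(1 + 4*1 + 12))*5 - 81 = (12/(1 + 4 + 12))*5 - 81 = (12/17)*5 - 81 = 60/17 - 81 = -1317/17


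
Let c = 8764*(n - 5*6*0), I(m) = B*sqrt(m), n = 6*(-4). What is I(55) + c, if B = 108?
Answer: -210336 + 108*sqrt(55) ≈ -2.0954e+5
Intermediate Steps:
n = -24
I(m) = 108*sqrt(m)
c = -210336 (c = 8764*(-24 - 5*6*0) = 8764*(-24 - 30*0) = 8764*(-24 + 0) = 8764*(-24) = -210336)
I(55) + c = 108*sqrt(55) - 210336 = -210336 + 108*sqrt(55)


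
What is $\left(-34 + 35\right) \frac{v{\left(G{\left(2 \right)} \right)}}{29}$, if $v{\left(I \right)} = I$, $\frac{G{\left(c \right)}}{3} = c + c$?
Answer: $\frac{12}{29} \approx 0.41379$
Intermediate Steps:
$G{\left(c \right)} = 6 c$ ($G{\left(c \right)} = 3 \left(c + c\right) = 3 \cdot 2 c = 6 c$)
$\left(-34 + 35\right) \frac{v{\left(G{\left(2 \right)} \right)}}{29} = \left(-34 + 35\right) \frac{6 \cdot 2}{29} = 1 \cdot 12 \cdot \frac{1}{29} = 1 \cdot \frac{12}{29} = \frac{12}{29}$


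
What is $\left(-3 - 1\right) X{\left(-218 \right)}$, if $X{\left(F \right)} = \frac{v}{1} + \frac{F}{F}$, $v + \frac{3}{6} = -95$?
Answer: $378$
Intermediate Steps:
$v = - \frac{191}{2}$ ($v = - \frac{1}{2} - 95 = - \frac{191}{2} \approx -95.5$)
$X{\left(F \right)} = - \frac{189}{2}$ ($X{\left(F \right)} = - \frac{191}{2 \cdot 1} + \frac{F}{F} = \left(- \frac{191}{2}\right) 1 + 1 = - \frac{191}{2} + 1 = - \frac{189}{2}$)
$\left(-3 - 1\right) X{\left(-218 \right)} = \left(-3 - 1\right) \left(- \frac{189}{2}\right) = \left(-4\right) \left(- \frac{189}{2}\right) = 378$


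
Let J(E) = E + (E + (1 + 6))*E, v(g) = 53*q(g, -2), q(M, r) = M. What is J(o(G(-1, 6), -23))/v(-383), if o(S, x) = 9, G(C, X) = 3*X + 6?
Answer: -153/20299 ≈ -0.0075373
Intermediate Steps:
G(C, X) = 6 + 3*X
v(g) = 53*g
J(E) = E + E*(7 + E) (J(E) = E + (E + 7)*E = E + (7 + E)*E = E + E*(7 + E))
J(o(G(-1, 6), -23))/v(-383) = (9*(8 + 9))/((53*(-383))) = (9*17)/(-20299) = 153*(-1/20299) = -153/20299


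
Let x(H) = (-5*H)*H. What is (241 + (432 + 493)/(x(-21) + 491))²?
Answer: 169866798201/2937796 ≈ 57821.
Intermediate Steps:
x(H) = -5*H²
(241 + (432 + 493)/(x(-21) + 491))² = (241 + (432 + 493)/(-5*(-21)² + 491))² = (241 + 925/(-5*441 + 491))² = (241 + 925/(-2205 + 491))² = (241 + 925/(-1714))² = (241 + 925*(-1/1714))² = (241 - 925/1714)² = (412149/1714)² = 169866798201/2937796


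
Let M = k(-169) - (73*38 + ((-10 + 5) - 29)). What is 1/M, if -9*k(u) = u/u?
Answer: -9/24661 ≈ -0.00036495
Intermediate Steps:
k(u) = -⅑ (k(u) = -u/(9*u) = -⅑*1 = -⅑)
M = -24661/9 (M = -⅑ - (73*38 + ((-10 + 5) - 29)) = -⅑ - (2774 + (-5 - 29)) = -⅑ - (2774 - 34) = -⅑ - 1*2740 = -⅑ - 2740 = -24661/9 ≈ -2740.1)
1/M = 1/(-24661/9) = -9/24661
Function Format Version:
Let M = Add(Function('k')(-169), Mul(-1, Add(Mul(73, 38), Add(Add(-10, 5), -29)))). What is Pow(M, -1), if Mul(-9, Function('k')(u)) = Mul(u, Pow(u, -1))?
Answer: Rational(-9, 24661) ≈ -0.00036495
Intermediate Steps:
Function('k')(u) = Rational(-1, 9) (Function('k')(u) = Mul(Rational(-1, 9), Mul(u, Pow(u, -1))) = Mul(Rational(-1, 9), 1) = Rational(-1, 9))
M = Rational(-24661, 9) (M = Add(Rational(-1, 9), Mul(-1, Add(Mul(73, 38), Add(Add(-10, 5), -29)))) = Add(Rational(-1, 9), Mul(-1, Add(2774, Add(-5, -29)))) = Add(Rational(-1, 9), Mul(-1, Add(2774, -34))) = Add(Rational(-1, 9), Mul(-1, 2740)) = Add(Rational(-1, 9), -2740) = Rational(-24661, 9) ≈ -2740.1)
Pow(M, -1) = Pow(Rational(-24661, 9), -1) = Rational(-9, 24661)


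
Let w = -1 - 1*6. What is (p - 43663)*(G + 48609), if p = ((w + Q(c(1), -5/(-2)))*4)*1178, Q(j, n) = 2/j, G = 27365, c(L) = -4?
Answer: -6002173922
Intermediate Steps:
w = -7 (w = -1 - 6 = -7)
p = -35340 (p = ((-7 + 2/(-4))*4)*1178 = ((-7 + 2*(-¼))*4)*1178 = ((-7 - ½)*4)*1178 = -15/2*4*1178 = -30*1178 = -35340)
(p - 43663)*(G + 48609) = (-35340 - 43663)*(27365 + 48609) = -79003*75974 = -6002173922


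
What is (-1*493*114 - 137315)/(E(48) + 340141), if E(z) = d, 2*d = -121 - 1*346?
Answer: -387034/679815 ≈ -0.56932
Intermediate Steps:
d = -467/2 (d = (-121 - 1*346)/2 = (-121 - 346)/2 = (1/2)*(-467) = -467/2 ≈ -233.50)
E(z) = -467/2
(-1*493*114 - 137315)/(E(48) + 340141) = (-1*493*114 - 137315)/(-467/2 + 340141) = (-493*114 - 137315)/(679815/2) = (-56202 - 137315)*(2/679815) = -193517*2/679815 = -387034/679815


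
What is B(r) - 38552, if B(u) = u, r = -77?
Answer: -38629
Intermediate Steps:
B(r) - 38552 = -77 - 38552 = -38629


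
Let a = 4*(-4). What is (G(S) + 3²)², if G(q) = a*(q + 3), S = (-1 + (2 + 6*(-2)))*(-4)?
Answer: 552049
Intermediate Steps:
a = -16
S = 44 (S = (-1 + (2 - 12))*(-4) = (-1 - 10)*(-4) = -11*(-4) = 44)
G(q) = -48 - 16*q (G(q) = -16*(q + 3) = -16*(3 + q) = -48 - 16*q)
(G(S) + 3²)² = ((-48 - 16*44) + 3²)² = ((-48 - 704) + 9)² = (-752 + 9)² = (-743)² = 552049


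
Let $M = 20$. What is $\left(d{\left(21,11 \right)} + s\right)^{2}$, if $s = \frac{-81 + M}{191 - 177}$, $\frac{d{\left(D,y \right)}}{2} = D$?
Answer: $\frac{277729}{196} \approx 1417.0$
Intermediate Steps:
$d{\left(D,y \right)} = 2 D$
$s = - \frac{61}{14}$ ($s = \frac{-81 + 20}{191 - 177} = - \frac{61}{14} \approx -4.3571$)
$\left(d{\left(21,11 \right)} + s\right)^{2} = \left(2 \cdot 21 - \frac{61}{14}\right)^{2} = \left(42 - \frac{61}{14}\right)^{2} = \left(\frac{527}{14}\right)^{2} = \frac{277729}{196}$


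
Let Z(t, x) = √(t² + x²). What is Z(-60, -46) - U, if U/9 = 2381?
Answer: -21429 + 2*√1429 ≈ -21353.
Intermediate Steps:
U = 21429 (U = 9*2381 = 21429)
Z(-60, -46) - U = √((-60)² + (-46)²) - 1*21429 = √(3600 + 2116) - 21429 = √5716 - 21429 = 2*√1429 - 21429 = -21429 + 2*√1429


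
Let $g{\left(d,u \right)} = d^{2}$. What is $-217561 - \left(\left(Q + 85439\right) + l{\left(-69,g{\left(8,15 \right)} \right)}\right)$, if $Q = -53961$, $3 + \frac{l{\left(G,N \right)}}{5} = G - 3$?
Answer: $-248664$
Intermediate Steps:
$l{\left(G,N \right)} = -30 + 5 G$ ($l{\left(G,N \right)} = -15 + 5 \left(G - 3\right) = -15 + 5 \left(-3 + G\right) = -15 + \left(-15 + 5 G\right) = -30 + 5 G$)
$-217561 - \left(\left(Q + 85439\right) + l{\left(-69,g{\left(8,15 \right)} \right)}\right) = -217561 - \left(\left(-53961 + 85439\right) + \left(-30 + 5 \left(-69\right)\right)\right) = -217561 - \left(31478 - 375\right) = -217561 - 31103 = -248664$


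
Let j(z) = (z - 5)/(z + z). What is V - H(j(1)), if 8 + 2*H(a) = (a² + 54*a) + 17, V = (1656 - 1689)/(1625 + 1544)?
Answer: 300989/6338 ≈ 47.490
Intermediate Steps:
j(z) = (-5 + z)/(2*z) (j(z) = (-5 + z)/((2*z)) = (-5 + z)*(1/(2*z)) = (-5 + z)/(2*z))
V = -33/3169 ≈ -0.010413
H(a) = 9/2 + a²/2 + 27*a (H(a) = -4 + ((a² + 54*a) + 17)/2 = -4 + (17 + a² + 54*a)/2 = -4 + (17/2 + a²/2 + 27*a) = 9/2 + a²/2 + 27*a)
V - H(j(1)) = -33/3169 - (9/2 + ((½)*(-5 + 1)/1)²/2 + 27*((½)*(-5 + 1)/1)) = -33/3169 - (9/2 + ((½)*1*(-4))²/2 + 27*((½)*1*(-4))) = -33/3169 - (9/2 + (½)*(-2)² + 27*(-2)) = -33/3169 - (9/2 + (½)*4 - 54) = -33/3169 - (9/2 + 2 - 54) = -33/3169 - 1*(-95/2) = -33/3169 + 95/2 = 300989/6338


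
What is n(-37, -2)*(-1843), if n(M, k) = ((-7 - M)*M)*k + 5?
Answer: -4100675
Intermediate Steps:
n(M, k) = 5 + M*k*(-7 - M) (n(M, k) = (M*(-7 - M))*k + 5 = M*k*(-7 - M) + 5 = 5 + M*k*(-7 - M))
n(-37, -2)*(-1843) = (5 - 1*(-2)*(-37)² - 7*(-37)*(-2))*(-1843) = (5 - 1*(-2)*1369 - 518)*(-1843) = (5 + 2738 - 518)*(-1843) = 2225*(-1843) = -4100675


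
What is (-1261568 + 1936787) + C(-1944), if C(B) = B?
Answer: 673275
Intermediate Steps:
(-1261568 + 1936787) + C(-1944) = (-1261568 + 1936787) - 1944 = 675219 - 1944 = 673275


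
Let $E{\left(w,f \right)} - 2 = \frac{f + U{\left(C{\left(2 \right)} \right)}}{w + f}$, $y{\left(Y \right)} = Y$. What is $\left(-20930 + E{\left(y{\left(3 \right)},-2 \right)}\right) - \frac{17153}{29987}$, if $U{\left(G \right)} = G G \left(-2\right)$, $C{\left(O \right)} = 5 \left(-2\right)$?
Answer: $- \frac{633642463}{29987} \approx -21131.0$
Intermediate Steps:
$C{\left(O \right)} = -10$
$U{\left(G \right)} = - 2 G^{2}$ ($U{\left(G \right)} = G^{2} \left(-2\right) = - 2 G^{2}$)
$E{\left(w,f \right)} = 2 + \frac{-200 + f}{f + w}$ ($E{\left(w,f \right)} = 2 + \frac{f - 2 \left(-10\right)^{2}}{w + f} = 2 + \frac{f - 200}{f + w} = 2 + \frac{-200 + f}{f + w}$)
$\left(-20930 + E{\left(y{\left(3 \right)},-2 \right)}\right) - \frac{17153}{29987} = \left(-20930 + \frac{-200 + 2 \cdot 3 + 3 \left(-2\right)}{-2 + 3}\right) - \frac{17153}{29987} = \left(-20930 + \frac{-200 + 6 - 6}{1}\right) - \frac{17153}{29987} = \left(-20930 + 1 \left(-200\right)\right) - \frac{17153}{29987} = \left(-20930 - 200\right) - \frac{17153}{29987} = -21130 - \frac{17153}{29987} = - \frac{633642463}{29987}$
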